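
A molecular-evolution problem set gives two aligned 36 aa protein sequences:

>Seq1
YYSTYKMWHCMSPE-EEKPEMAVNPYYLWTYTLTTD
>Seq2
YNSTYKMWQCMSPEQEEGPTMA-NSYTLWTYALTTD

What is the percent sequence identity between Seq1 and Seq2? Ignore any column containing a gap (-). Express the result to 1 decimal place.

Excluding the 2 gap columns leaves 34 comparable sites.
The sequences differ at positions 2 (Y/N), 9 (H/Q), 18 (K/G), 20 (E/T), 25 (P/S), 27 (Y/T), 32 (T/A).
27 of the 34 comparable sites match, so the percent identity is 27/34 × 100 = 79.4%.

79.4%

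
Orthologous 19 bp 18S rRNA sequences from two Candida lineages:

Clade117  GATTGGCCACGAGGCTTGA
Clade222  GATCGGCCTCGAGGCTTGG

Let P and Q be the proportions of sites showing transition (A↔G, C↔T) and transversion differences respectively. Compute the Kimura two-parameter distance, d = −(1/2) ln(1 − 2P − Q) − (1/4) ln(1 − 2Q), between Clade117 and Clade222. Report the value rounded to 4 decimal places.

0.1805

The sequences differ at positions 4 (T/C, transition), 9 (A/T, transversion), 19 (A/G, transition).
Of the 3 differences, 2 transitions and 1 transversion over 19 sites: P = 2/19 = 0.105263, Q = 1/19 = 0.052632.
d = −0.5·ln(0.736842) − 0.25·ln(0.894736) = −0.5·(-0.305382) − 0.25·(-0.111227) = 0.1805.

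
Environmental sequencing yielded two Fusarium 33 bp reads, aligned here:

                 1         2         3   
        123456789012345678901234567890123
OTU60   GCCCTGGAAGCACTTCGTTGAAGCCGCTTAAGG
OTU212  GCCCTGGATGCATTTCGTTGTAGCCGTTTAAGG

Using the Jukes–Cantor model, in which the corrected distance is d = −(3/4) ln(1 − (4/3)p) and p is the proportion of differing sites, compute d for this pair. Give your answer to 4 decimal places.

0.1322

Mismatches occur at site 9 (A→T), site 13 (C→T), site 21 (A→T), site 27 (C→T).
p = 4/33 = 0.121212.
d = −0.75 · ln(1 − (4/3)·0.121212) = −0.75 · ln(0.838384) = −0.75 · (-0.176279) = 0.1322.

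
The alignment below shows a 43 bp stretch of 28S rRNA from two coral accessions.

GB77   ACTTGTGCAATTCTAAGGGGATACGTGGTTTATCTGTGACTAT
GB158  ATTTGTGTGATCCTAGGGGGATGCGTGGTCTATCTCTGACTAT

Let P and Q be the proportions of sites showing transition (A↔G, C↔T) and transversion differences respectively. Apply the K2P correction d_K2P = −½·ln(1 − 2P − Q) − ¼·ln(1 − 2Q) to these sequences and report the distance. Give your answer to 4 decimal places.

The sequences differ at positions 2 (C/T, transition), 8 (C/T, transition), 9 (A/G, transition), 12 (T/C, transition), 16 (A/G, transition), 23 (A/G, transition), 30 (T/C, transition), 36 (G/C, transversion).
Of the 8 differences, 7 transitions and 1 transversion over 43 sites: P = 7/43 = 0.162791, Q = 1/43 = 0.023256.
d = −0.5·ln(0.651162) − 0.25·ln(0.953488) = −0.5·(-0.428997) − 0.25·(-0.047628) = 0.2264.

0.2264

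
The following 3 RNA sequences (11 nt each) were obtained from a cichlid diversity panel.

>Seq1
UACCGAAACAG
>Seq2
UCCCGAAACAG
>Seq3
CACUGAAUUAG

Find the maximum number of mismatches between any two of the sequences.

5

Pairwise Hamming distances:
  Seq1 vs Seq2: 1
  Seq1 vs Seq3: 4
  Seq2 vs Seq3: 5
The largest is 5, between Seq2 and Seq3.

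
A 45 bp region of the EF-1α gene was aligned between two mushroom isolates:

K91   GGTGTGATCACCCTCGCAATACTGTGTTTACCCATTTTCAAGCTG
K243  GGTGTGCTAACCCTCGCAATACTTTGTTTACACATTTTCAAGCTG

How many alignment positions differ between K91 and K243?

Mismatches occur at site 7 (A→C), site 9 (C→A), site 24 (G→T), site 32 (C→A).
That gives 4 mismatches out of 45 aligned sites, so the Hamming distance is 4.

4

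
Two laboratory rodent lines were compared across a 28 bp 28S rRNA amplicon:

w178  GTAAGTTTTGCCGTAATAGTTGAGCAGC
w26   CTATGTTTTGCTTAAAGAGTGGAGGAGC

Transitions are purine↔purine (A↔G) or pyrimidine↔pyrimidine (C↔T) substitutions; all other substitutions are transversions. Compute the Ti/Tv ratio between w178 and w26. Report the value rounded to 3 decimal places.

The sequences differ at positions 1 (G/C, transversion), 4 (A/T, transversion), 12 (C/T, transition), 13 (G/T, transversion), 14 (T/A, transversion), 17 (T/G, transversion), 21 (T/G, transversion), 25 (C/G, transversion).
Of the 8 differences, 1 transition and 7 transversions, so Ti/Tv = 1/7 = 0.143.

0.143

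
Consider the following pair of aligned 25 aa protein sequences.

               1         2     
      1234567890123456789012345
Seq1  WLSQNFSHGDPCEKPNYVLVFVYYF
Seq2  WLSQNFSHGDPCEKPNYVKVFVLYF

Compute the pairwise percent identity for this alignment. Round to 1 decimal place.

92.0%

The sequences differ at positions 19 (L/K), 23 (Y/L).
23 of the 25 sites match, so the percent identity is 23/25 × 100 = 92.0%.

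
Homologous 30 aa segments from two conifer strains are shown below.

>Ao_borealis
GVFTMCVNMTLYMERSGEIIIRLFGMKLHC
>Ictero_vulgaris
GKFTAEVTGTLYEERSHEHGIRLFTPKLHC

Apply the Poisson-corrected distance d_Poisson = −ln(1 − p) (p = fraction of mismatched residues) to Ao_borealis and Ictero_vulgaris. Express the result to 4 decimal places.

Differing sites — 2:V/K; 5:M/A; 6:C/E; 8:N/T; 9:M/G; 13:M/E; 17:G/H; 19:I/H; 20:I/G; 25:G/T; 26:M/P.
p = 11/30 = 0.366667.
d = −ln(1 − 0.366667) = −ln(0.633333) = 0.4568.

0.4568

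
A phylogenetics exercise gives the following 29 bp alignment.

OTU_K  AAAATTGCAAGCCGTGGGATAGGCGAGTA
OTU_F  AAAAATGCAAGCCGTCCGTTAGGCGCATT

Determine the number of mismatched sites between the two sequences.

Differing sites — 5:T/A; 16:G/C; 17:G/C; 19:A/T; 26:A/C; 27:G/A; 29:A/T.
That gives 7 mismatches out of 29 aligned sites, so the Hamming distance is 7.

7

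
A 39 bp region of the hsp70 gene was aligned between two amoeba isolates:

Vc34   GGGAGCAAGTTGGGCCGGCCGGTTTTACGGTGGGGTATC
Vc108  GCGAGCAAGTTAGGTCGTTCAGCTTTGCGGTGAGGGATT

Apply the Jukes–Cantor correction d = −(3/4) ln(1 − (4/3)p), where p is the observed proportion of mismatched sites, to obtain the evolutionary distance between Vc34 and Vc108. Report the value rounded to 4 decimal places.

0.3538

Differing sites — 2:G/C; 12:G/A; 15:C/T; 18:G/T; 19:C/T; 21:G/A; 23:T/C; 27:A/G; 33:G/A; 36:T/G; 39:C/T.
p = 11/39 = 0.282051.
d = −0.75 · ln(1 − (4/3)·0.282051) = −0.75 · ln(0.623932) = −0.75 · (-0.471714) = 0.3538.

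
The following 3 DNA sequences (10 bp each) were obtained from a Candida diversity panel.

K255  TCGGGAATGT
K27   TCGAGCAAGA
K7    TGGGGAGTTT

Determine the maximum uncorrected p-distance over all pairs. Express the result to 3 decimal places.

Pairwise Hamming distances:
  K255 vs K27: 4
  K255 vs K7: 3
  K27 vs K7: 7
The largest is 7 mismatches, between K27 and K7; p = 7/10 = 0.700.

0.700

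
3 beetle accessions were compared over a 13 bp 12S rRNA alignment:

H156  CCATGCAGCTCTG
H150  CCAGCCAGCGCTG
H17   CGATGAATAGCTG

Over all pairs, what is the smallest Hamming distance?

Pairwise Hamming distances:
  H156 vs H150: 3
  H156 vs H17: 5
  H150 vs H17: 6
The smallest is 3, between H156 and H150.

3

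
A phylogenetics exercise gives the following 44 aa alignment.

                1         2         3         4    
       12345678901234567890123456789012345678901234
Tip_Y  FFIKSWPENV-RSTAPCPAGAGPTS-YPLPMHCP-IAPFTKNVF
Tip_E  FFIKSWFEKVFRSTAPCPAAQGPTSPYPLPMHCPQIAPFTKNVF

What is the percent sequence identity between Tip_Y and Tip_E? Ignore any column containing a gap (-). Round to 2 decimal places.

Excluding the 3 gap columns leaves 41 comparable sites.
Mismatches occur at site 7 (P→F), site 9 (N→K), site 20 (G→A), site 21 (A→Q).
37 of the 41 comparable sites match, so the percent identity is 37/41 × 100 = 90.24%.

90.24%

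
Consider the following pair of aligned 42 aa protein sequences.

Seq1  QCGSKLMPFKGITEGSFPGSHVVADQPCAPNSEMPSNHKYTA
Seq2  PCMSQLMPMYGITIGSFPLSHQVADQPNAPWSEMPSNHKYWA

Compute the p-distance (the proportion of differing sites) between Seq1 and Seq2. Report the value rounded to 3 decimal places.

0.262

Mismatches occur at site 1 (Q/P), site 3 (G/M), site 5 (K/Q), site 9 (F/M), site 10 (K/Y), site 14 (E/I), site 19 (G/L), site 22 (V/Q), site 28 (C/N), site 31 (N/W), site 41 (T/W).
There are 11 differences over 42 sites, so p = 11/42 = 0.262.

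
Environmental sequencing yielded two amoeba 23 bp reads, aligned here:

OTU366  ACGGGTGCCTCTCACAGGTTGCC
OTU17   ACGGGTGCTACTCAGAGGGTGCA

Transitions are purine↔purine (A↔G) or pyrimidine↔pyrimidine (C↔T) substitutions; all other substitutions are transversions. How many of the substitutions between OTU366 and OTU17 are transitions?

1

The sequences differ at positions 9 (C/T, transition), 10 (T/A, transversion), 15 (C/G, transversion), 19 (T/G, transversion), 23 (C/A, transversion).
Of the 5 differences, 1 transition and 4 transversions, so the answer is 1.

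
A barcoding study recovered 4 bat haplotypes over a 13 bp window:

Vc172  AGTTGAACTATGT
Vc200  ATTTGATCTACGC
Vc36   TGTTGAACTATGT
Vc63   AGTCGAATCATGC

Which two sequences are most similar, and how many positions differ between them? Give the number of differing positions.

1

Pairwise Hamming distances:
  Vc172 vs Vc200: 4
  Vc172 vs Vc36: 1
  Vc172 vs Vc63: 4
  Vc200 vs Vc36: 5
  Vc200 vs Vc63: 6
  Vc36 vs Vc63: 5
The smallest is 1, between Vc172 and Vc36.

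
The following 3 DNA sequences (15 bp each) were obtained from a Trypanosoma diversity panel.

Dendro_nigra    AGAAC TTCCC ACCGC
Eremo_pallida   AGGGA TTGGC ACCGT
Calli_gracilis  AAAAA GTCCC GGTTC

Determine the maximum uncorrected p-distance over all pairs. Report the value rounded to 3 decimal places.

Pairwise Hamming distances:
  Dendro_nigra vs Eremo_pallida: 6
  Dendro_nigra vs Calli_gracilis: 7
  Eremo_pallida vs Calli_gracilis: 11
The largest is 11 mismatches, between Eremo_pallida and Calli_gracilis; p = 11/15 = 0.733.

0.733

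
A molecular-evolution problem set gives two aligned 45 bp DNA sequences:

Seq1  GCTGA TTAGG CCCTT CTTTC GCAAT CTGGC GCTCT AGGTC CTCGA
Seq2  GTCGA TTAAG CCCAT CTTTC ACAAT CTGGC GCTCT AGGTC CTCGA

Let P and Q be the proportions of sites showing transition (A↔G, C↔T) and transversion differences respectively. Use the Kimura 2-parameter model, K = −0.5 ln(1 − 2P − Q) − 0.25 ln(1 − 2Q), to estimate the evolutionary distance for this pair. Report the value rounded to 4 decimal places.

0.1229

The sequences differ at positions 2 (C/T, transition), 3 (T/C, transition), 9 (G/A, transition), 14 (T/A, transversion), 21 (G/A, transition).
Of the 5 differences, 4 transitions and 1 transversion over 45 sites: P = 4/45 = 0.088889, Q = 1/45 = 0.022222.
d = −0.5·ln(0.800000) − 0.25·ln(0.955556) = −0.5·(-0.223144) − 0.25·(-0.045462) = 0.1229.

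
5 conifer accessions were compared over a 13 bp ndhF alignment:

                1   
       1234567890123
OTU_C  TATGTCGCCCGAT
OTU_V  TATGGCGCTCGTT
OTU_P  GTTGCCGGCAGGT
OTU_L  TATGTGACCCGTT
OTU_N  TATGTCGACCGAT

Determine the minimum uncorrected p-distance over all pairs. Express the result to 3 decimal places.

Pairwise Hamming distances:
  OTU_C vs OTU_V: 3
  OTU_C vs OTU_P: 6
  OTU_C vs OTU_L: 3
  OTU_C vs OTU_N: 1
  OTU_V vs OTU_P: 7
  OTU_V vs OTU_L: 4
  OTU_V vs OTU_N: 4
  OTU_P vs OTU_L: 8
  OTU_P vs OTU_N: 6
  OTU_L vs OTU_N: 4
The smallest is 1 mismatch, between OTU_C and OTU_N; p = 1/13 = 0.077.

0.077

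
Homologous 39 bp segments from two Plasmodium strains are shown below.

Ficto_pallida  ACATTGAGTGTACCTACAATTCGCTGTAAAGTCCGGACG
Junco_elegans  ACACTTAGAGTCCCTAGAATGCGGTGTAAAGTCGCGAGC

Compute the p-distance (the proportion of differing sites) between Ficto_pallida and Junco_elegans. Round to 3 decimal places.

Mismatches occur at site 4 (T→C), site 6 (G→T), site 9 (T→A), site 12 (A→C), site 17 (C→G), site 21 (T→G), site 24 (C→G), site 34 (C→G), site 35 (G→C), site 38 (C→G), site 39 (G→C).
There are 11 differences over 39 sites, so p = 11/39 = 0.282.

0.282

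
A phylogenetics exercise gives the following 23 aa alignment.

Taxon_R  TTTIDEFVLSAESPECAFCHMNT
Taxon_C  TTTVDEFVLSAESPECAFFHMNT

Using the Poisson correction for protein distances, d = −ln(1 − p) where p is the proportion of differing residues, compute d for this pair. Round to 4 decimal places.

0.0910

The sequences differ at positions 4 (I/V), 19 (C/F).
p = 2/23 = 0.086957.
d = −ln(1 − 0.086957) = −ln(0.913043) = 0.0910.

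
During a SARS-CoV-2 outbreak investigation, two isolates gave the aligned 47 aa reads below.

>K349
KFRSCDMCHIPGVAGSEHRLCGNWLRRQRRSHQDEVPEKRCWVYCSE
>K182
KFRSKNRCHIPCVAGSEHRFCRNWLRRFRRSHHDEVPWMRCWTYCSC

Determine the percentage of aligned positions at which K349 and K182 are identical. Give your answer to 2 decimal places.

74.47%

Differing sites — 5:C/K; 6:D/N; 7:M/R; 12:G/C; 20:L/F; 22:G/R; 28:Q/F; 33:Q/H; 38:E/W; 39:K/M; 43:V/T; 47:E/C.
35 of the 47 sites match, so the percent identity is 35/47 × 100 = 74.47%.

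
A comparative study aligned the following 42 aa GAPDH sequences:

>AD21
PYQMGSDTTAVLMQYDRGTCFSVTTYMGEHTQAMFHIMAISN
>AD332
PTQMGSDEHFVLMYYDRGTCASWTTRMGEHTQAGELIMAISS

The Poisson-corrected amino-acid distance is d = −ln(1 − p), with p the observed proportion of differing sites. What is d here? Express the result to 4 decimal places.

0.3365

The sequences differ at positions 2 (Y/T), 8 (T/E), 9 (T/H), 10 (A/F), 14 (Q/Y), 21 (F/A), 23 (V/W), 26 (Y/R), 34 (M/G), 35 (F/E), 36 (H/L), 42 (N/S).
p = 12/42 = 0.285714.
d = −ln(1 − 0.285714) = −ln(0.714286) = 0.3365.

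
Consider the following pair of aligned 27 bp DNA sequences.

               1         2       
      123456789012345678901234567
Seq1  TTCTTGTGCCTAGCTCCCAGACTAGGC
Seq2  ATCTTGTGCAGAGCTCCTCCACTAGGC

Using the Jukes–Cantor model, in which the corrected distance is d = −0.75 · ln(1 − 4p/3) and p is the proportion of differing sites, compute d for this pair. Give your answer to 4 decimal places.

0.2635

The sequences differ at positions 1 (T/A), 10 (C/A), 11 (T/G), 18 (C/T), 19 (A/C), 20 (G/C).
p = 6/27 = 0.222222.
d = −0.75 · ln(1 − (4/3)·0.222222) = −0.75 · ln(0.703704) = −0.75 · (-0.351397) = 0.2635.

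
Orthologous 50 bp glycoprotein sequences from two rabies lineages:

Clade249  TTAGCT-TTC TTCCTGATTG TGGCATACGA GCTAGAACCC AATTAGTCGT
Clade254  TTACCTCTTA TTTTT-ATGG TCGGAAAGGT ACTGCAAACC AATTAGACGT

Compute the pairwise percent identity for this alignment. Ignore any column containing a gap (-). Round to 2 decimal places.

68.75%

Excluding the 2 gap columns leaves 48 comparable sites.
Differing sites — 4:G/C; 10:C/A; 13:C/T; 14:C/T; 19:T/G; 22:G/C; 24:C/G; 26:T/A; 28:C/G; 30:A/T; 31:G/A; 34:A/G; 35:G/C; 38:C/A; 47:T/A.
33 of the 48 comparable sites match, so the percent identity is 33/48 × 100 = 68.75%.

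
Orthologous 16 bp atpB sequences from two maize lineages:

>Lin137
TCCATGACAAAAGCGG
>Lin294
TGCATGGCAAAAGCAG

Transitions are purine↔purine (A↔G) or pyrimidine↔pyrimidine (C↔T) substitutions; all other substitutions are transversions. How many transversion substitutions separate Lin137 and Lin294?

Mismatches occur at site 2 (C→G, transversion), site 7 (A→G, transition), site 15 (G→A, transition).
Of the 3 differences, 2 transitions and 1 transversion, so the answer is 1.

1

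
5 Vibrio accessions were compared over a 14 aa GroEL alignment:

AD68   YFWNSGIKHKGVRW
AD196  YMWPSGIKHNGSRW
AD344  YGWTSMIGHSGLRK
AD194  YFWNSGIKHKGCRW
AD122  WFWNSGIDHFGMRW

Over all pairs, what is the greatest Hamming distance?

8

Pairwise Hamming distances:
  AD68 vs AD196: 4
  AD68 vs AD344: 7
  AD68 vs AD194: 1
  AD68 vs AD122: 4
  AD196 vs AD344: 7
  AD196 vs AD194: 4
  AD196 vs AD122: 6
  AD344 vs AD194: 7
  AD344 vs AD122: 8
  AD194 vs AD122: 4
The largest is 8, between AD344 and AD122.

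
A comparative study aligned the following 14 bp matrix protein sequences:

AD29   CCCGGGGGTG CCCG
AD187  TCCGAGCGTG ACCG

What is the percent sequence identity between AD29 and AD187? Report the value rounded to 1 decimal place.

71.4%

Mismatches occur at site 1 (C/T), site 5 (G/A), site 7 (G/C), site 11 (C/A).
10 of the 14 sites match, so the percent identity is 10/14 × 100 = 71.4%.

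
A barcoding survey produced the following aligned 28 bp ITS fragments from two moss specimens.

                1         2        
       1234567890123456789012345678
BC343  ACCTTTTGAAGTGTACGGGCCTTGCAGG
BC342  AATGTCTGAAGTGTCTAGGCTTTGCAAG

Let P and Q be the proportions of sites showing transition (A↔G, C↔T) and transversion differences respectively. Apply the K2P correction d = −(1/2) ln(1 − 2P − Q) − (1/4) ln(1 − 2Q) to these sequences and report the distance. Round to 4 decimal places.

Mismatches occur at site 2 (C↔A, transversion), site 3 (C↔T, transition), site 4 (T↔G, transversion), site 6 (T↔C, transition), site 15 (A↔C, transversion), site 16 (C↔T, transition), site 17 (G↔A, transition), site 21 (C↔T, transition), site 27 (G↔A, transition).
Of the 9 differences, 6 transitions and 3 transversions over 28 sites: P = 6/28 = 0.214286, Q = 3/28 = 0.107143.
d = −0.5·ln(0.464285) − 0.25·ln(0.785714) = −0.5·(-0.767257) − 0.25·(-0.241162) = 0.4439.

0.4439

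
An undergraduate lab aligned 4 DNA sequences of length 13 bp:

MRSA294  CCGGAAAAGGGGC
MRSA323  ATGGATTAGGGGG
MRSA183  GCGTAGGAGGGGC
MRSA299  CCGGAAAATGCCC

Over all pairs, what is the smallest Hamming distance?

Pairwise Hamming distances:
  MRSA294 vs MRSA323: 5
  MRSA294 vs MRSA183: 4
  MRSA294 vs MRSA299: 3
  MRSA323 vs MRSA183: 6
  MRSA323 vs MRSA299: 8
  MRSA183 vs MRSA299: 7
The smallest is 3, between MRSA294 and MRSA299.

3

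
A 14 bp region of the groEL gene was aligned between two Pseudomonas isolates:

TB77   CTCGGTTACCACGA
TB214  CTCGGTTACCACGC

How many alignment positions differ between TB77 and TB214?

1

The sequences differ at position 14 (A/C).
That gives 1 mismatch out of 14 aligned sites, so the Hamming distance is 1.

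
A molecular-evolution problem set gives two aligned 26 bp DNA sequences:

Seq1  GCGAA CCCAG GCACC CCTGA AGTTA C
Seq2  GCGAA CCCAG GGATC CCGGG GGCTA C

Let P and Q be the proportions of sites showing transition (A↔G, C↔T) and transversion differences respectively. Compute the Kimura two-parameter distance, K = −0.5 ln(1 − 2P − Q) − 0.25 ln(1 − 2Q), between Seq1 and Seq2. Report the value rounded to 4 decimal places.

0.2845

Mismatches occur at site 12 (C/G, transversion), site 14 (C/T, transition), site 18 (T/G, transversion), site 20 (A/G, transition), site 21 (A/G, transition), site 23 (T/C, transition).
Of the 6 differences, 4 transitions and 2 transversions over 26 sites: P = 4/26 = 0.153846, Q = 2/26 = 0.076923.
d = −0.5·ln(0.615385) − 0.25·ln(0.846154) = −0.5·(-0.485507) − 0.25·(-0.167054) = 0.2845.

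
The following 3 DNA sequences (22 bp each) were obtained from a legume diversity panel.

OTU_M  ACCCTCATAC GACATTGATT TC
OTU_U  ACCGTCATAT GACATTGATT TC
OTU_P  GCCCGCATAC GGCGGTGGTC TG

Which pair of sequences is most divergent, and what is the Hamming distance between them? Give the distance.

10

Pairwise Hamming distances:
  OTU_M vs OTU_U: 2
  OTU_M vs OTU_P: 8
  OTU_U vs OTU_P: 10
The largest is 10, between OTU_U and OTU_P.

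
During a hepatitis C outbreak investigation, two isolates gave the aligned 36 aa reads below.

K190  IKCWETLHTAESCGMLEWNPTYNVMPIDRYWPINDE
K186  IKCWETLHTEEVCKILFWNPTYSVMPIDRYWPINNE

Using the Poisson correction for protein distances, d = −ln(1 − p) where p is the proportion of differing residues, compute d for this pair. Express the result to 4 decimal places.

0.2162

Mismatches occur at site 10 (A/E), site 12 (S/V), site 14 (G/K), site 15 (M/I), site 17 (E/F), site 23 (N/S), site 35 (D/N).
p = 7/36 = 0.194444.
d = −ln(1 − 0.194444) = −ln(0.805556) = 0.2162.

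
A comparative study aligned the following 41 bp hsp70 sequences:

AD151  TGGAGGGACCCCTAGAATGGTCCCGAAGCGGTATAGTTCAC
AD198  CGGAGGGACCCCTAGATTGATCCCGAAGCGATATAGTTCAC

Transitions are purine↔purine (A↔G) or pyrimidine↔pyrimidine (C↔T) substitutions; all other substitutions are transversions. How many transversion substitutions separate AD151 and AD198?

Mismatches occur at site 1 (T↔C, transition), site 17 (A↔T, transversion), site 20 (G↔A, transition), site 31 (G↔A, transition).
Of the 4 differences, 3 transitions and 1 transversion, so the answer is 1.

1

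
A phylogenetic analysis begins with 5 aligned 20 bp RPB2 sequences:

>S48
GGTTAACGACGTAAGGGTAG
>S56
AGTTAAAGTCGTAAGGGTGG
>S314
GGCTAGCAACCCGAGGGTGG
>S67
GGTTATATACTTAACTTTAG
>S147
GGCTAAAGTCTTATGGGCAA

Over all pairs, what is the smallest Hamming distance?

4

Pairwise Hamming distances:
  S48 vs S56: 4
  S48 vs S314: 7
  S48 vs S67: 7
  S48 vs S147: 7
  S56 vs S314: 9
  S56 vs S67: 9
  S56 vs S147: 7
  S314 vs S67: 11
  S314 vs S147: 11
  S67 vs S147: 10
The smallest is 4, between S48 and S56.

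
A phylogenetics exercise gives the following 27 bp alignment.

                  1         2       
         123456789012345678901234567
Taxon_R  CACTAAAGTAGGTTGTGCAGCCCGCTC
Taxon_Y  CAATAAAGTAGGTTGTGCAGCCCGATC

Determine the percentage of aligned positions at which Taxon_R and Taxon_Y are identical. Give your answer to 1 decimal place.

Mismatches occur at site 3 (C/A), site 25 (C/A).
25 of the 27 sites match, so the percent identity is 25/27 × 100 = 92.6%.

92.6%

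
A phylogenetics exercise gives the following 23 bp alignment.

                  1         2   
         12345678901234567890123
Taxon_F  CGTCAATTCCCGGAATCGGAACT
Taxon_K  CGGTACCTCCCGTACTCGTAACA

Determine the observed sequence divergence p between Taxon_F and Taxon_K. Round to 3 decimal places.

0.348

The sequences differ at positions 3 (T/G), 4 (C/T), 6 (A/C), 7 (T/C), 13 (G/T), 15 (A/C), 19 (G/T), 23 (T/A).
There are 8 differences over 23 sites, so p = 8/23 = 0.348.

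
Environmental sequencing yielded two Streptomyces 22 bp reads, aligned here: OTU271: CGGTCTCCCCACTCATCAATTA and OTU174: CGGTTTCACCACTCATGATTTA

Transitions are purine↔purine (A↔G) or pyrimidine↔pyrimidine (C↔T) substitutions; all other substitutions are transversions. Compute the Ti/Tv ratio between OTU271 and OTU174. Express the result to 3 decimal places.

Differing sites — 5:C/T (Ti); 8:C/A (Tv); 17:C/G (Tv); 19:A/T (Tv).
Of the 4 differences, 1 transition and 3 transversions, so Ti/Tv = 1/3 = 0.333.

0.333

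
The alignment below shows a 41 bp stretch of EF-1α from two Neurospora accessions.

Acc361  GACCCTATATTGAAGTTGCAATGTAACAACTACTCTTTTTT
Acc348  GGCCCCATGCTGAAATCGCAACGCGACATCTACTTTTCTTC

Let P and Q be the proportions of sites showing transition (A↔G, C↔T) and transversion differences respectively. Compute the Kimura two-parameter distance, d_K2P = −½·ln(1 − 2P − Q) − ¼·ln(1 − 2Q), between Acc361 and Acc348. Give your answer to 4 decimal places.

Differing sites — 2:A/G (Ti); 6:T/C (Ti); 9:A/G (Ti); 10:T/C (Ti); 15:G/A (Ti); 17:T/C (Ti); 22:T/C (Ti); 24:T/C (Ti); 25:A/G (Ti); 29:A/T (Tv); 35:C/T (Ti); 38:T/C (Ti); 41:T/C (Ti).
Of the 13 differences, 12 transitions and 1 transversion over 41 sites: P = 12/41 = 0.292683, Q = 1/41 = 0.024390.
d = −0.5·ln(0.390244) − 0.25·ln(0.951220) = −0.5·(-0.940983) − 0.25·(-0.050010) = 0.4830.

0.4830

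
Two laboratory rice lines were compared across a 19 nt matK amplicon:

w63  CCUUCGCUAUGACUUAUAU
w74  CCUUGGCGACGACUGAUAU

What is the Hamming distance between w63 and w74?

Differing sites — 5:C/G; 8:U/G; 10:U/C; 15:U/G.
That gives 4 mismatches out of 19 aligned sites, so the Hamming distance is 4.

4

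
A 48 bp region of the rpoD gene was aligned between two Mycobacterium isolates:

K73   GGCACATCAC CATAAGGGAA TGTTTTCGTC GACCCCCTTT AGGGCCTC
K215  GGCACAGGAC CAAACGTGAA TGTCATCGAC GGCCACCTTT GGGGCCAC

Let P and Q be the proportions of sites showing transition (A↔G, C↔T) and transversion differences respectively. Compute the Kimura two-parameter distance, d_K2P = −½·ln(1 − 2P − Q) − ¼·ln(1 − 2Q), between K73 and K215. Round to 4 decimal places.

0.3048

Differing sites — 7:T/G (Tv); 8:C/G (Tv); 13:T/A (Tv); 15:A/C (Tv); 17:G/T (Tv); 24:T/C (Ti); 25:T/A (Tv); 29:T/A (Tv); 32:A/G (Ti); 35:C/A (Tv); 41:A/G (Ti); 47:T/A (Tv).
Of the 12 differences, 3 transitions and 9 transversions over 48 sites: P = 3/48 = 0.062500, Q = 9/48 = 0.187500.
d = −0.5·ln(0.687500) − 0.25·ln(0.625000) = −0.5·(-0.374693) − 0.25·(-0.470004) = 0.3048.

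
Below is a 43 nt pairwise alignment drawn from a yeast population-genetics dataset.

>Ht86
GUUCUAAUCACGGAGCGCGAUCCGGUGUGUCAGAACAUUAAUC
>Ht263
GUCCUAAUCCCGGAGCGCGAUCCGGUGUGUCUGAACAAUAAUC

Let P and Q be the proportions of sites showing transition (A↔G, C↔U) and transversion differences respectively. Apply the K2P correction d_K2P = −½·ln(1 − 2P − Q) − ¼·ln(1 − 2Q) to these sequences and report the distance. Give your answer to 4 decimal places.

0.0994

The sequences differ at positions 3 (U/C, transition), 10 (A/C, transversion), 32 (A/U, transversion), 38 (U/A, transversion).
Of the 4 differences, 1 transition and 3 transversions over 43 sites: P = 1/43 = 0.023256, Q = 3/43 = 0.069767.
d = −0.5·ln(0.883721) − 0.25·ln(0.860466) = −0.5·(-0.123614) − 0.25·(-0.150281) = 0.0994.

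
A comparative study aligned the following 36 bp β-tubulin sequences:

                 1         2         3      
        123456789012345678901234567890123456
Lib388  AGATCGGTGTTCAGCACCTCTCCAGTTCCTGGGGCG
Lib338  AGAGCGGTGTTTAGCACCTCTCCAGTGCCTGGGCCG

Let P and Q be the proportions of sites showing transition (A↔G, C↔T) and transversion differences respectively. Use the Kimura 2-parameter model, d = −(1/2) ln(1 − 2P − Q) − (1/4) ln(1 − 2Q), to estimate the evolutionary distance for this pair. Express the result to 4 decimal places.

Mismatches occur at site 4 (T↔G, transversion), site 12 (C↔T, transition), site 27 (T↔G, transversion), site 34 (G↔C, transversion).
Of the 4 differences, 1 transition and 3 transversions over 36 sites: P = 1/36 = 0.027778, Q = 3/36 = 0.083333.
d = −0.5·ln(0.861111) − 0.25·ln(0.833334) = −0.5·(-0.149532) − 0.25·(-0.182321) = 0.1203.

0.1203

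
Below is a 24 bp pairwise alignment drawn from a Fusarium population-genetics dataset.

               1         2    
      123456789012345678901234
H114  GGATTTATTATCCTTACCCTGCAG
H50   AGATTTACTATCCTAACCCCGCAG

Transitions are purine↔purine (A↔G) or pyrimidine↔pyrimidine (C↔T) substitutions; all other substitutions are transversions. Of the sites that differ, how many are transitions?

Mismatches occur at site 1 (G/A, transition), site 8 (T/C, transition), site 15 (T/A, transversion), site 20 (T/C, transition).
Of the 4 differences, 3 transitions and 1 transversion, so the answer is 3.

3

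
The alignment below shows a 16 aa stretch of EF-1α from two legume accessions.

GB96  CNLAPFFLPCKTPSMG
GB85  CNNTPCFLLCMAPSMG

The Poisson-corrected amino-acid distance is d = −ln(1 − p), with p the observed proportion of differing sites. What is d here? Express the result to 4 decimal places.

0.4700

Mismatches occur at site 3 (L/N), site 4 (A/T), site 6 (F/C), site 9 (P/L), site 11 (K/M), site 12 (T/A).
p = 6/16 = 0.375000.
d = −ln(1 − 0.375000) = −ln(0.625000) = 0.4700.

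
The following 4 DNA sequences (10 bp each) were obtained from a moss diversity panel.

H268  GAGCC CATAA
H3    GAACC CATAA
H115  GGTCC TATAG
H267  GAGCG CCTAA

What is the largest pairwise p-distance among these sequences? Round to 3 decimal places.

Pairwise Hamming distances:
  H268 vs H3: 1
  H268 vs H115: 4
  H268 vs H267: 2
  H3 vs H115: 4
  H3 vs H267: 3
  H115 vs H267: 6
The largest is 6 mismatches, between H115 and H267; p = 6/10 = 0.600.

0.600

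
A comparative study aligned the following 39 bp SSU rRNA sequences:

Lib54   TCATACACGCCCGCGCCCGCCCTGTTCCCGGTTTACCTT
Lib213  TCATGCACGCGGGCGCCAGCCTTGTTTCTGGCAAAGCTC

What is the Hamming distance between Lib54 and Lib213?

12

Differing sites — 5:A/G; 11:C/G; 12:C/G; 18:C/A; 22:C/T; 27:C/T; 29:C/T; 32:T/C; 33:T/A; 34:T/A; 36:C/G; 39:T/C.
That gives 12 mismatches out of 39 aligned sites, so the Hamming distance is 12.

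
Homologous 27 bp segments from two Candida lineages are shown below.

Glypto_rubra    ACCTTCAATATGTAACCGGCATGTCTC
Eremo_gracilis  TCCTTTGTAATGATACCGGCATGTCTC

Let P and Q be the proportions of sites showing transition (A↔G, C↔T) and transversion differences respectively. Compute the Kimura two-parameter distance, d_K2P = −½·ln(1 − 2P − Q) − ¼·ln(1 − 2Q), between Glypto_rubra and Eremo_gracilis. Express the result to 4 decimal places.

The sequences differ at positions 1 (A/T, transversion), 6 (C/T, transition), 7 (A/G, transition), 8 (A/T, transversion), 9 (T/A, transversion), 13 (T/A, transversion), 14 (A/T, transversion).
Of the 7 differences, 2 transitions and 5 transversions over 27 sites: P = 2/27 = 0.074074, Q = 5/27 = 0.185185.
d = −0.5·ln(0.666667) − 0.25·ln(0.629630) = −0.5·(-0.405465) − 0.25·(-0.462623) = 0.3184.

0.3184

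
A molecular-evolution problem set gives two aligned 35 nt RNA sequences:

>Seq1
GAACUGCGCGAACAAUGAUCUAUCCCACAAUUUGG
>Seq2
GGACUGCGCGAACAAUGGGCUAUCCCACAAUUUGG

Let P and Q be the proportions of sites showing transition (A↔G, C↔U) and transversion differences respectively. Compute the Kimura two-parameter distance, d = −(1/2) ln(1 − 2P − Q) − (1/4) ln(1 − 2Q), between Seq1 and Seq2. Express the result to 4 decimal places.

0.0918

The sequences differ at positions 2 (A/G, transition), 18 (A/G, transition), 19 (U/G, transversion).
Of the 3 differences, 2 transitions and 1 transversion over 35 sites: P = 2/35 = 0.057143, Q = 1/35 = 0.028571.
d = −0.5·ln(0.857143) − 0.25·ln(0.942858) = −0.5·(-0.154151) − 0.25·(-0.058840) = 0.0918.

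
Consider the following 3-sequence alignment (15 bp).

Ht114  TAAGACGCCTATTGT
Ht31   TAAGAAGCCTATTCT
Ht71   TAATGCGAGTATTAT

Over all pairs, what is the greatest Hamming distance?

6

Pairwise Hamming distances:
  Ht114 vs Ht31: 2
  Ht114 vs Ht71: 5
  Ht31 vs Ht71: 6
The largest is 6, between Ht31 and Ht71.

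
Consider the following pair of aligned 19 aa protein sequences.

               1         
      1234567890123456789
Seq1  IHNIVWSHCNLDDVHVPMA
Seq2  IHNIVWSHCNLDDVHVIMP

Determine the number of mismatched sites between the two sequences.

Mismatches occur at site 17 (P→I), site 19 (A→P).
That gives 2 mismatches out of 19 aligned sites, so the Hamming distance is 2.

2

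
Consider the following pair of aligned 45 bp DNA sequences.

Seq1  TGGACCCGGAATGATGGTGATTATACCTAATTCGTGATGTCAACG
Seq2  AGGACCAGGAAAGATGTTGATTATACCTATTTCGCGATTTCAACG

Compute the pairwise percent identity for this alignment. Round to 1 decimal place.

The sequences differ at positions 1 (T/A), 7 (C/A), 12 (T/A), 17 (G/T), 30 (A/T), 35 (T/C), 39 (G/T).
38 of the 45 sites match, so the percent identity is 38/45 × 100 = 84.4%.

84.4%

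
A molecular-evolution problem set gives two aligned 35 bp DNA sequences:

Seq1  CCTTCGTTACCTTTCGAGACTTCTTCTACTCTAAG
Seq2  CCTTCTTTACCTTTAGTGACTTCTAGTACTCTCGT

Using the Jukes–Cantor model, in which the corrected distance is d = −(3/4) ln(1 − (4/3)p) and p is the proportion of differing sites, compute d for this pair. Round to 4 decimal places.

The sequences differ at positions 6 (G/T), 15 (C/A), 17 (A/T), 25 (T/A), 26 (C/G), 33 (A/C), 34 (A/G), 35 (G/T).
p = 8/35 = 0.228571.
d = −0.75 · ln(1 − (4/3)·0.228571) = −0.75 · ln(0.695239) = −0.75 · (-0.363500) = 0.2726.

0.2726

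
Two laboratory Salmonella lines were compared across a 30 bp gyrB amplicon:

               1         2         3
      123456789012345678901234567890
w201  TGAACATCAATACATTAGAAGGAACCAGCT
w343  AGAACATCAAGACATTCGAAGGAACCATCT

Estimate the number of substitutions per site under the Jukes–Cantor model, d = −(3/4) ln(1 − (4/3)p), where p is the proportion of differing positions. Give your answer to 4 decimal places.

0.1468

The sequences differ at positions 1 (T/A), 11 (T/G), 17 (A/C), 28 (G/T).
p = 4/30 = 0.133333.
d = −0.75 · ln(1 − (4/3)·0.133333) = −0.75 · ln(0.822223) = −0.75 · (-0.195744) = 0.1468.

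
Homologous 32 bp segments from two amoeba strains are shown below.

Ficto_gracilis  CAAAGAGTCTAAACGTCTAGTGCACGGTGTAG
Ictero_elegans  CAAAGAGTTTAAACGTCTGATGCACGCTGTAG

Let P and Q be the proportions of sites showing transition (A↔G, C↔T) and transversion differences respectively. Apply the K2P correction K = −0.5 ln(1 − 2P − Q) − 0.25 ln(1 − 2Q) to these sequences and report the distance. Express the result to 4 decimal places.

The sequences differ at positions 9 (C/T, transition), 19 (A/G, transition), 20 (G/A, transition), 27 (G/C, transversion).
Of the 4 differences, 3 transitions and 1 transversion over 32 sites: P = 3/32 = 0.093750, Q = 1/32 = 0.031250.
d = −0.5·ln(0.781250) − 0.25·ln(0.937500) = −0.5·(-0.246860) − 0.25·(-0.064539) = 0.1396.

0.1396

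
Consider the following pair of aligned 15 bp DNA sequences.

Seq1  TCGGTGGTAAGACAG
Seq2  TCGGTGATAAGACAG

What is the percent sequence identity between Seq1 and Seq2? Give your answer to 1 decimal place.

A single mismatch occurs at site 7 (G→A).
14 of the 15 sites match, so the percent identity is 14/15 × 100 = 93.3%.

93.3%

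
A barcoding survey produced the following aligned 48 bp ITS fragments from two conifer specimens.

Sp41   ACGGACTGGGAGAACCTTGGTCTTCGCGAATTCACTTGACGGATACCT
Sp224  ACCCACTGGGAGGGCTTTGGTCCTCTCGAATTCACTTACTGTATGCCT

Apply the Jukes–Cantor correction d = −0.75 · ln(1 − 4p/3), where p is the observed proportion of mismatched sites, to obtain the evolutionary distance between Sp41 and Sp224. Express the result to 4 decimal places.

0.3041

Differing sites — 3:G/C; 4:G/C; 13:A/G; 14:A/G; 16:C/T; 23:T/C; 26:G/T; 38:G/A; 39:A/C; 40:C/T; 42:G/T; 45:A/G.
p = 12/48 = 0.250000.
d = −0.75 · ln(1 − (4/3)·0.250000) = −0.75 · ln(0.666667) = −0.75 · (-0.405465) = 0.3041.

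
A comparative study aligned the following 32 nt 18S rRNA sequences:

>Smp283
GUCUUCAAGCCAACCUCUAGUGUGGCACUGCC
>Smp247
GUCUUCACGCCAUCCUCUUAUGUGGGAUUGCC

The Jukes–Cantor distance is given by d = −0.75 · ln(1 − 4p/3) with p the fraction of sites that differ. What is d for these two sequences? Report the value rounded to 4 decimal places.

0.2158

Differing sites — 8:A/C; 13:A/U; 19:A/U; 20:G/A; 26:C/G; 28:C/U.
p = 6/32 = 0.187500.
d = −0.75 · ln(1 − (4/3)·0.187500) = −0.75 · ln(0.750000) = −0.75 · (-0.287682) = 0.2158.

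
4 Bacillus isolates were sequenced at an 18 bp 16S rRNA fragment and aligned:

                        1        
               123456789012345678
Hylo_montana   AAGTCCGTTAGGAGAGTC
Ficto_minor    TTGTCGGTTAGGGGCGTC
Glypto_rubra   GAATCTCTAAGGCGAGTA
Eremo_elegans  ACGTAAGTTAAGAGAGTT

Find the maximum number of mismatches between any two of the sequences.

10

Pairwise Hamming distances:
  Hylo_montana vs Ficto_minor: 5
  Hylo_montana vs Glypto_rubra: 7
  Hylo_montana vs Eremo_elegans: 5
  Ficto_minor vs Glypto_rubra: 9
  Ficto_minor vs Eremo_elegans: 8
  Glypto_rubra vs Eremo_elegans: 10
The largest is 10, between Glypto_rubra and Eremo_elegans.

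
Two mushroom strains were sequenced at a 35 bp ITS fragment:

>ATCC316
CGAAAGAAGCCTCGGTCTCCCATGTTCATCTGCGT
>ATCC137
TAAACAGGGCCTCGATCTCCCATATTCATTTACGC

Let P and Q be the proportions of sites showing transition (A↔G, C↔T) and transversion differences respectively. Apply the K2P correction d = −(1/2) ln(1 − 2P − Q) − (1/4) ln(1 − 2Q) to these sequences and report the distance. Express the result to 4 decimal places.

The sequences differ at positions 1 (C/T, transition), 2 (G/A, transition), 5 (A/C, transversion), 6 (G/A, transition), 7 (A/G, transition), 8 (A/G, transition), 15 (G/A, transition), 24 (G/A, transition), 30 (C/T, transition), 32 (G/A, transition), 35 (T/C, transition).
Of the 11 differences, 10 transitions and 1 transversion over 35 sites: P = 10/35 = 0.285714, Q = 1/35 = 0.028571.
d = −0.5·ln(0.400001) − 0.25·ln(0.942858) = −0.5·(-0.916288) − 0.25·(-0.058840) = 0.4729.

0.4729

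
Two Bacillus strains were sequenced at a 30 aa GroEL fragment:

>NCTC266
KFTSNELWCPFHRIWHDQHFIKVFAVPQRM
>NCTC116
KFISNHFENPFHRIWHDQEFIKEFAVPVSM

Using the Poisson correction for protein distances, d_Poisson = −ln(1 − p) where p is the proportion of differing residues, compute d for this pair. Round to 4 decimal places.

The sequences differ at positions 3 (T/I), 6 (E/H), 7 (L/F), 8 (W/E), 9 (C/N), 19 (H/E), 23 (V/E), 28 (Q/V), 29 (R/S).
p = 9/30 = 0.300000.
d = −ln(1 − 0.300000) = −ln(0.700000) = 0.3567.

0.3567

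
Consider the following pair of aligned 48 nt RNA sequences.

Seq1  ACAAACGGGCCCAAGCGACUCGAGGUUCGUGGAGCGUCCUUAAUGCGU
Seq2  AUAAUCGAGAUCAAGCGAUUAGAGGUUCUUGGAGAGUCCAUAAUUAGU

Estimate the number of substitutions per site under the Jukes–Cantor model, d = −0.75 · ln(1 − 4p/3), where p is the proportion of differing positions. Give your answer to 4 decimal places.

The sequences differ at positions 2 (C/U), 5 (A/U), 8 (G/A), 10 (C/A), 11 (C/U), 19 (C/U), 21 (C/A), 29 (G/U), 35 (C/A), 40 (U/A), 45 (G/U), 46 (C/A).
p = 12/48 = 0.250000.
d = −0.75 · ln(1 − (4/3)·0.250000) = −0.75 · ln(0.666667) = −0.75 · (-0.405465) = 0.3041.

0.3041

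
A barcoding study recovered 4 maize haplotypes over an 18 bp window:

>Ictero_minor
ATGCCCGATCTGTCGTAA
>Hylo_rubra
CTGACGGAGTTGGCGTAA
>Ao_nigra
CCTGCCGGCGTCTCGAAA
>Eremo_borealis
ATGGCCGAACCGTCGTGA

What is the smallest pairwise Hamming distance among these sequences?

4

Pairwise Hamming distances:
  Ictero_minor vs Hylo_rubra: 6
  Ictero_minor vs Ao_nigra: 9
  Ictero_minor vs Eremo_borealis: 4
  Hylo_rubra vs Ao_nigra: 10
  Hylo_rubra vs Eremo_borealis: 8
  Ao_nigra vs Eremo_borealis: 10
The smallest is 4, between Ictero_minor and Eremo_borealis.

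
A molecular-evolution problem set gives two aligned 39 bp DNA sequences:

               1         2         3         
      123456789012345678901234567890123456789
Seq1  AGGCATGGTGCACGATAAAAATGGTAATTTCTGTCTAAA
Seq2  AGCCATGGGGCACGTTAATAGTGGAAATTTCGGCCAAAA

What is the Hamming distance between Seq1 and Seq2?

9

Mismatches occur at site 3 (G→C), site 9 (T→G), site 15 (A→T), site 19 (A→T), site 21 (A→G), site 25 (T→A), site 32 (T→G), site 34 (T→C), site 36 (T→A).
That gives 9 mismatches out of 39 aligned sites, so the Hamming distance is 9.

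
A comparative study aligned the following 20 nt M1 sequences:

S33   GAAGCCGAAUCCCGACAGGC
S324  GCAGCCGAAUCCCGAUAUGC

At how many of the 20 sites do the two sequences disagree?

3

Differing sites — 2:A/C; 16:C/U; 18:G/U.
That gives 3 mismatches out of 20 aligned sites, so the Hamming distance is 3.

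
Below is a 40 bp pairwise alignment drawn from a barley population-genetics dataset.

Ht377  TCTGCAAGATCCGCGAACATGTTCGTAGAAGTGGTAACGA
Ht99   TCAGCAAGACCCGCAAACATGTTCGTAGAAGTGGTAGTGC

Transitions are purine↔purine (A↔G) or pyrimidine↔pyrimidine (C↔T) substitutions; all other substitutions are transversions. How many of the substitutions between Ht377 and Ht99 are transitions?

Mismatches occur at site 3 (T↔A, transversion), site 10 (T↔C, transition), site 15 (G↔A, transition), site 37 (A↔G, transition), site 38 (C↔T, transition), site 40 (A↔C, transversion).
Of the 6 differences, 4 transitions and 2 transversions, so the answer is 4.

4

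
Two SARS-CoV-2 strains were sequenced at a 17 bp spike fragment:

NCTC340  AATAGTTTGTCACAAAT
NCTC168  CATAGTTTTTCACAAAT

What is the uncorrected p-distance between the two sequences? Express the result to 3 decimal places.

0.118

Mismatches occur at site 1 (A/C), site 9 (G/T).
There are 2 differences over 17 sites, so p = 2/17 = 0.118.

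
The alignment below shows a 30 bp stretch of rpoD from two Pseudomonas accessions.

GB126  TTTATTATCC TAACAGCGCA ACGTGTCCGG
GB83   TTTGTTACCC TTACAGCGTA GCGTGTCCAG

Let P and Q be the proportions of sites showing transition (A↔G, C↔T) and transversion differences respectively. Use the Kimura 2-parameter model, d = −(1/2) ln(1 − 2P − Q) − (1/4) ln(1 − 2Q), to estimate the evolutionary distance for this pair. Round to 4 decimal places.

0.2456

Mismatches occur at site 4 (A→G, transition), site 8 (T→C, transition), site 12 (A→T, transversion), site 19 (C→T, transition), site 21 (A→G, transition), site 29 (G→A, transition).
Of the 6 differences, 5 transitions and 1 transversion over 30 sites: P = 5/30 = 0.166667, Q = 1/30 = 0.033333.
d = −0.5·ln(0.633333) − 0.25·ln(0.933334) = −0.5·(-0.456759) − 0.25·(-0.068992) = 0.2456.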